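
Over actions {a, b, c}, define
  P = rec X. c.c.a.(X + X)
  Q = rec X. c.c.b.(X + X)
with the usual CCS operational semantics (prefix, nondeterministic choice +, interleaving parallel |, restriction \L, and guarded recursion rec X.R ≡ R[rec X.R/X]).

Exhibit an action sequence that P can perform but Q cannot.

cca

LTS(P): 4 reachable states
  u0 = rec X. c.c.a.(X + X) ⊢ -c-> u1
  u1 = c.a.((rec X. c.c.a.(X + X)) + (rec X. c.c.a.(X + X))) ⊢ -c-> u2
  u2 = a.((rec X. c.c.a.(X + X)) + (rec X. c.c.a.(X + X))) ⊢ -a-> u3
  u3 = (rec X. c.c.a.(X + X)) + (rec X. c.c.a.(X + X)) ⊢ -c-> u1
LTS(Q): 4 reachable states
  v0 = rec X. c.c.b.(X + X) ⊢ -c-> v1
  v1 = c.b.((rec X. c.c.b.(X + X)) + (rec X. c.c.b.(X + X))) ⊢ -c-> v2
  v2 = b.((rec X. c.c.b.(X + X)) + (rec X. c.c.b.(X + X))) ⊢ -b-> v3
  v3 = (rec X. c.c.b.(X + X)) + (rec X. c.c.b.(X + X)) ⊢ -c-> v1
Run σ = ⟨cca⟩ on P: start {u0}
  after c @ step 1: {u1}
  after c @ step 2: {u2}
  after a @ step 3: {u3}
  — P admits the full trace.
Run σ = ⟨cca⟩ on Q: start {v0}
  after c @ step 1: {v1}
  after c @ step 2: {v2}
  after a @ step 3: ∅  — Q cannot continue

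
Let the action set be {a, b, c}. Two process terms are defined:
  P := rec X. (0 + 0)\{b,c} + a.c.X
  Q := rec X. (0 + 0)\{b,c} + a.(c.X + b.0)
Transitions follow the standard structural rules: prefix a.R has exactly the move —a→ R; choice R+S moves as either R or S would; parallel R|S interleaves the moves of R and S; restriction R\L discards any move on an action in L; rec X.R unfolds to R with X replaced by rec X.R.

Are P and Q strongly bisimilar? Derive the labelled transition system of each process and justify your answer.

LTS(P): 2 reachable states
  s0 = rec X. (0 + 0)\{b,c} + a.c.X | —a→ s1
  s1 = c.(rec X. (0 + 0)\{b,c} + a.c.X) | —c→ s0
LTS(Q): 3 reachable states
  t0 = rec X. (0 + 0)\{b,c} + a.(c.X + b.0) | —a→ t1
  t1 = c.(rec X. (0 + 0)\{b,c} + a.(c.X + b.0)) + b.0 | —b→ t2, —c→ t0
  t2 = 0 | deadlocked
Partition-refinement fixed point:
  B0 = {s0}
  B1 = {s1}
  B2 = {t0}
  B3 = {t1}
  B4 = {t2}
s0 ∈ B0, t0 ∈ B2 → different blocks

not bisimilar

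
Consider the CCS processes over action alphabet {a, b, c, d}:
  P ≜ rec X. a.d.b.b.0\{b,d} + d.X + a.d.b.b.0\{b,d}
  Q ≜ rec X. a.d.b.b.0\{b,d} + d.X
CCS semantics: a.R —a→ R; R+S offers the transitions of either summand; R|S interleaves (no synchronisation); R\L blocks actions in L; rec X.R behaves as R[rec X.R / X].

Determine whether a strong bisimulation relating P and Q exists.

Reachable graph of P (5 states):
  p0 = rec X. a.d.b.b.0\{b,d} + d.X + a.d.b.b.0\{b,d} → —a→ p1, —d→ p0
  p1 = d.b.b.0\{b,d} → —d→ p2
  p2 = b.b.0\{b,d} → —b→ p3
  p3 = b.0\{b,d} → —b→ p4
  p4 = 0\{b,d} → ·
Reachable graph of Q (5 states):
  q0 = rec X. a.d.b.b.0\{b,d} + d.X → —a→ q1, —d→ q0
  q1 = d.b.b.0\{b,d} → —d→ q2
  q2 = b.b.0\{b,d} → —b→ q3
  q3 = b.0\{b,d} → —b→ q4
  q4 = 0\{b,d} → ·
Partition-refinement fixed point:
  B0 = {p0, q0}
  B1 = {p1, q1}
  B2 = {p2, q2}
  B3 = {p3, q3}
  B4 = {p4, q4}
p0 ∈ B0, q0 ∈ B0 → same block

bisimilar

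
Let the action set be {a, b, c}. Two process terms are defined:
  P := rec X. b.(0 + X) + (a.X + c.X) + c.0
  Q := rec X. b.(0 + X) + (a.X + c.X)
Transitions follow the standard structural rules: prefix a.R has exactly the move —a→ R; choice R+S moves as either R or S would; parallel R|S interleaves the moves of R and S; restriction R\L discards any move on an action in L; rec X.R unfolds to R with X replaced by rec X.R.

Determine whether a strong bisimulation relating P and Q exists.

LTS(P): 3 reachable states
  u0 = rec X. b.(0 + X) + (a.X + c.X) + c.0 ⊢ =a=> u0, =b=> u1, =c=> u0, =c=> u2
  u1 = 0 + (rec X. b.(0 + X) + (a.X + c.X) + c.0) ⊢ =a=> u0, =b=> u1, =c=> u0, =c=> u2
  u2 = 0 ⊢ ∅
LTS(Q): 2 reachable states
  v0 = rec X. b.(0 + X) + (a.X + c.X) ⊢ =a=> v0, =b=> v1, =c=> v0
  v1 = 0 + (rec X. b.(0 + X) + (a.X + c.X)) ⊢ =a=> v0, =b=> v1, =c=> v0
Coarsest stable partition (strong bisimilarity classes):
  B0 = {u0, u1}
  B1 = {u2}
  B2 = {v0, v1}
u0 ∈ B0, v0 ∈ B2 → different blocks

NO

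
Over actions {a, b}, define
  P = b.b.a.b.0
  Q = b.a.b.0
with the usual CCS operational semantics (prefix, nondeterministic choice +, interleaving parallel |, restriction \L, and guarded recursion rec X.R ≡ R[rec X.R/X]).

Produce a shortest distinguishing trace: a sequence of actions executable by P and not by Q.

bb

Reachable graph of P (5 states):
  s0 = b.b.a.b.0 | =b=> s1
  s1 = b.a.b.0 | =b=> s2
  s2 = a.b.0 | =a=> s3
  s3 = b.0 | =b=> s4
  s4 = 0 | ∅
Reachable graph of Q (4 states):
  t0 = b.a.b.0 | =b=> t1
  t1 = a.b.0 | =a=> t2
  t2 = b.0 | =b=> t3
  t3 = 0 | ∅
Trace ⟨bb⟩ through P, begin at {s0}:
  after b @ step 1: {s1}
  after b @ step 2: {s2}
  ✓ P
Trace ⟨bb⟩ through Q, begin at {t0}:
  after b @ step 1: {t1}
  after b @ step 2: ∅ (Q stuck)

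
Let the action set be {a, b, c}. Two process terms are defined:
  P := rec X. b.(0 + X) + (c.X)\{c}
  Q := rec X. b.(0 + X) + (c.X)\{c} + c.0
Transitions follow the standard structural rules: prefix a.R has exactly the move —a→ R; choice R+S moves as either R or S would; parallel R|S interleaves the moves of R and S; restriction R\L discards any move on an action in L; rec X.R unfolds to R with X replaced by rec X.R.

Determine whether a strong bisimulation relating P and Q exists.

Reachable graph of P (2 states):
  m0 = rec X. b.(0 + X) + (c.X)\{c} | -b-> m1
  m1 = 0 + (rec X. b.(0 + X) + (c.X)\{c}) | -b-> m1
Reachable graph of Q (3 states):
  n0 = rec X. b.(0 + X) + (c.X)\{c} + c.0 | -b-> n1, -c-> n2
  n1 = 0 + (rec X. b.(0 + X) + (c.X)\{c} + c.0) | -b-> n1, -c-> n2
  n2 = 0 | ∅
Bisimilarity quotient blocks:
  B0 = {m0, m1}
  B1 = {n0, n1}
  B2 = {n2}
m0 ∈ B0, n0 ∈ B1 → different blocks

NO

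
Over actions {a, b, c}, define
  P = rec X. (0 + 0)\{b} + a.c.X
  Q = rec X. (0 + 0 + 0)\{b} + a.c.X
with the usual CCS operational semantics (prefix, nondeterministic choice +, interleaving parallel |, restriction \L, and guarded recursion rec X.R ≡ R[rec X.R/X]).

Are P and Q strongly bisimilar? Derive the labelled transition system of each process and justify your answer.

LTS(P): 2 reachable states
  u0 = rec X. (0 + 0)\{b} + a.c.X has moves ··a··> u1
  u1 = c.(rec X. (0 + 0)\{b} + a.c.X) has moves ··c··> u0
LTS(Q): 2 reachable states
  v0 = rec X. (0 + 0 + 0)\{b} + a.c.X has moves ··a··> v1
  v1 = c.(rec X. (0 + 0 + 0)\{b} + a.c.X) has moves ··c··> v0
Partition-refinement fixed point:
  B0 = {u0, v0}
  B1 = {u1, v1}
u0 ∈ B0, v0 ∈ B0 → same block

P ~ Q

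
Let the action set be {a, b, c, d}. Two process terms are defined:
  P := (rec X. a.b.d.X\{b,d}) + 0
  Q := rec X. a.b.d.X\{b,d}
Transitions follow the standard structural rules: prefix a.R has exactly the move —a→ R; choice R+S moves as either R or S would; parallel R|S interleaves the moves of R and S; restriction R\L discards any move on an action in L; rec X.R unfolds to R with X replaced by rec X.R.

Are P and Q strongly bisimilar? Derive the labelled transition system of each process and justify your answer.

P's transition system — 5 states:
  u0 = (rec X. a.b.d.X\{b,d}) + 0 has moves —a→ u1
  u1 = b.d.(rec X. a.b.d.X\{b,d})\{b,d} has moves —b→ u2
  u2 = d.(rec X. a.b.d.X\{b,d})\{b,d} has moves —d→ u3
  u3 = (rec X. a.b.d.X\{b,d})\{b,d} has moves —a→ u4
  u4 = (b.d.(rec X. a.b.d.X\{b,d})\{b,d})\{b,d} has moves ·
Q's transition system — 5 states:
  v0 = rec X. a.b.d.X\{b,d} has moves —a→ v1
  v1 = b.d.(rec X. a.b.d.X\{b,d})\{b,d} has moves —b→ v2
  v2 = d.(rec X. a.b.d.X\{b,d})\{b,d} has moves —d→ v3
  v3 = (rec X. a.b.d.X\{b,d})\{b,d} has moves —a→ v4
  v4 = (b.d.(rec X. a.b.d.X\{b,d})\{b,d})\{b,d} has moves ·
Partition-refinement fixed point:
  B0 = {u0, v0}
  B1 = {u1, v1}
  B2 = {u2, v2}
  B3 = {u3, v3}
  B4 = {u4, v4}
u0 ∈ B0, v0 ∈ B0 → same block

P ~ Q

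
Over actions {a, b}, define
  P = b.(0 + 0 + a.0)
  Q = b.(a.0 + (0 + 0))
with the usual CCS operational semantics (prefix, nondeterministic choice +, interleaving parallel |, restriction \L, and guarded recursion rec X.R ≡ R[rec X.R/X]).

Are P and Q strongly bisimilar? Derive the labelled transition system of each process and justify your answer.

P ~ Q

Reachable graph of P (3 states):
  m0 = b.(0 + 0 + a.0) has moves --b--▸ m1
  m1 = 0 + 0 + a.0 has moves --a--▸ m2
  m2 = 0 has moves ·
Reachable graph of Q (3 states):
  n0 = b.(a.0 + (0 + 0)) has moves --b--▸ n1
  n1 = a.0 + (0 + 0) has moves --a--▸ n2
  n2 = 0 has moves ·
Partition-refinement fixed point:
  B0 = {m0, n0}
  B1 = {m1, n1}
  B2 = {m2, n2}
m0 ∈ B0, n0 ∈ B0 → same block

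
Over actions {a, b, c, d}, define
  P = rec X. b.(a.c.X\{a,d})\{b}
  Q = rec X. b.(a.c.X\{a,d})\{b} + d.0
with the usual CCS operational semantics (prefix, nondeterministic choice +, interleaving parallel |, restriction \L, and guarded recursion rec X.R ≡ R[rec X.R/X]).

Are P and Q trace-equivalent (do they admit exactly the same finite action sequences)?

LTS(P): 4 reachable states
  s0 = rec X. b.(a.c.X\{a,d})\{b} | =b=> s1
  s1 = (a.c.(rec X. b.(a.c.X\{a,d})\{b})\{a,d})\{b} | =a=> s2
  s2 = (c.(rec X. b.(a.c.X\{a,d})\{b})\{a,d})\{b} | =c=> s3
  s3 = (rec X. b.(a.c.X\{a,d})\{b})\{a,d}\{b} | ∅
LTS(Q): 5 reachable states
  t0 = rec X. b.(a.c.X\{a,d})\{b} + d.0 | =b=> t1, =d=> t2
  t1 = (a.c.(rec X. b.(a.c.X\{a,d})\{b} + d.0)\{a,d})\{b} | =a=> t3
  t2 = 0 | ∅
  t3 = (c.(rec X. b.(a.c.X\{a,d})\{b} + d.0)\{a,d})\{b} | =c=> t4
  t4 = (rec X. b.(a.c.X\{a,d})\{b} + d.0)\{a,d}\{b} | ∅
Run σ = ⟨d⟩ on Q: start {t0}
  step 1 (d): {t2}
  Q completes σ.
Run σ = ⟨d⟩ on P: start {s0}
  step 1 (d): ∅  — P cannot continue

traces(P) ≠ traces(Q) — witness ⟨d⟩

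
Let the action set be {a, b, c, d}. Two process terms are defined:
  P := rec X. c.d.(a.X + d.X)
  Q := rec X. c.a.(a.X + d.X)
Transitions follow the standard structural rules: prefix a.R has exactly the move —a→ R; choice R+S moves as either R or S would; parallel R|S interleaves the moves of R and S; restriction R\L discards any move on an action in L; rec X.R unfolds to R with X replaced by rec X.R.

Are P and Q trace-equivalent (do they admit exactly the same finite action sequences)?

NO — witness ⟨cd⟩

Reachable graph of P (3 states):
  u0 = rec X. c.d.(a.X + d.X) has moves --c--▸ u1
  u1 = d.(a.(rec X. c.d.(a.X + d.X)) + d.(rec X. c.d.(a.X + d.X))) has moves --d--▸ u2
  u2 = a.(rec X. c.d.(a.X + d.X)) + d.(rec X. c.d.(a.X + d.X)) has moves --a--▸ u0, --d--▸ u0
Reachable graph of Q (3 states):
  v0 = rec X. c.a.(a.X + d.X) has moves --c--▸ v1
  v1 = a.(a.(rec X. c.a.(a.X + d.X)) + d.(rec X. c.a.(a.X + d.X))) has moves --a--▸ v2
  v2 = a.(rec X. c.a.(a.X + d.X)) + d.(rec X. c.a.(a.X + d.X)) has moves --a--▸ v0, --d--▸ v0
Executing cd from P (initial set {u0}):
  [1] c ⇒ {u1}
  [2] d ⇒ {u2}
  ✓ P
Executing cd from Q (initial set {v0}):
  [1] c ⇒ {v1}
  [2] d ⇒ no successor for Q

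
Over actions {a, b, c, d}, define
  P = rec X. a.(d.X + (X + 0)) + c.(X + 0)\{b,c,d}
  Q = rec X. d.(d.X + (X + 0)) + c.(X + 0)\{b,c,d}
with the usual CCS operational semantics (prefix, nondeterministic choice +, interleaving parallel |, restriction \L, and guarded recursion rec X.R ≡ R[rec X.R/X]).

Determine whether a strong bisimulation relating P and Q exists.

NO

Reachable graph of P (4 states):
  p0 = rec X. a.(d.X + (X + 0)) + c.(X + 0)\{b,c,d} → ··a··> p1, ··c··> p2
  p1 = d.(rec X. a.(d.X + (X + 0)) + c.(X + 0)\{b,c,d}) + ((rec X. a.(d.X + (X + 0)) + c.(X + 0)\{b,c,d}) + 0) → ··a··> p1, ··c··> p2, ··d··> p0
  p2 = ((rec X. a.(d.X + (X + 0)) + c.(X + 0)\{b,c,d}) + 0)\{b,c,d} → ··a··> p3
  p3 = (d.(rec X. a.(d.X + (X + 0)) + c.(X + 0)\{b,c,d}) + ((rec X. a.(d.X + (X + 0)) + c.(X + 0)\{b,c,d}) + 0))\{b,c,d} → ··a··> p3
Reachable graph of Q (3 states):
  q0 = rec X. d.(d.X + (X + 0)) + c.(X + 0)\{b,c,d} → ··c··> q1, ··d··> q2
  q1 = ((rec X. d.(d.X + (X + 0)) + c.(X + 0)\{b,c,d}) + 0)\{b,c,d} → (no moves)
  q2 = d.(rec X. d.(d.X + (X + 0)) + c.(X + 0)\{b,c,d}) + ((rec X. d.(d.X + (X + 0)) + c.(X + 0)\{b,c,d}) + 0) → ··c··> q1, ··d··> q0, ··d··> q2
Bisimilarity quotient blocks:
  B0 = {p0}
  B1 = {p2, p3}
  B2 = {p1}
  B3 = {q0, q2}
  B4 = {q1}
p0 ∈ B0, q0 ∈ B3 → different blocks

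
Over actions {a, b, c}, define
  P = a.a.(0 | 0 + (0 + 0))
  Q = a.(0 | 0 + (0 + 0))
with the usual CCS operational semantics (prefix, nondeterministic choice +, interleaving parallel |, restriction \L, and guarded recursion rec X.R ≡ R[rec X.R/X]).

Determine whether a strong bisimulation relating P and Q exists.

not bisimilar

Reachable graph of P (3 states):
  s0 = a.a.(0 | 0 + (0 + 0)) → =a=> s1
  s1 = a.(0 | 0 + (0 + 0)) → =a=> s2
  s2 = 0 | 0 + (0 + 0) → (no moves)
Reachable graph of Q (2 states):
  t0 = a.(0 | 0 + (0 + 0)) → =a=> t1
  t1 = 0 | 0 + (0 + 0) → (no moves)
Bisimilarity quotient blocks:
  B0 = {s0}
  B1 = {s1, t0}
  B2 = {s2, t1}
s0 ∈ B0, t0 ∈ B1 → different blocks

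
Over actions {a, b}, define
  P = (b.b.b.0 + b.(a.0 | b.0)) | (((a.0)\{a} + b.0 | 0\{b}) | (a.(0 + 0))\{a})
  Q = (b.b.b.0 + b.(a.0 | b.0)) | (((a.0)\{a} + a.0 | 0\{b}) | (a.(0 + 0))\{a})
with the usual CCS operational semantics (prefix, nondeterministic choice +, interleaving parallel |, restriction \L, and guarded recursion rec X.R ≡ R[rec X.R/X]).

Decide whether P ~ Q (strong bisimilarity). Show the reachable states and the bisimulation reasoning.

P ≁ Q

P's transition system — 16 states:
  s0 = (b.b.b.0 + b.(a.0 | b.0)) | (((a.0)\{a} + b.0 | 0\{b}) | (a.(0 + 0))\{a}) :: ··b··> s1, ··b··> s2, ··b··> s3
  s1 = (b.b.b.0 + b.(a.0 | b.0)) | (0 | 0\{b} | (a.(0 + 0))\{a}) :: ··b··> s4, ··b··> s5
  s2 = a.0 | b.0 | (((a.0)\{a} + b.0 | 0\{b}) | (a.(0 + 0))\{a}) :: ··a··> s6, ··b··> s4, ··b··> s7
  s3 = b.b.0 | (((a.0)\{a} + b.0 | 0\{b}) | (a.(0 + 0))\{a}) :: ··b··> s5, ··b··> s8
  s4 = a.0 | b.0 | (0 | 0\{b} | (a.(0 + 0))\{a}) :: ··a··> s9, ··b··> s10
  s5 = b.b.0 | (0 | 0\{b} | (a.(0 + 0))\{a}) :: ··b··> s11
  s6 = 0 | b.0 | (((a.0)\{a} + b.0 | 0\{b}) | (a.(0 + 0))\{a}) :: ··b··> s12, ··b··> s9
  s7 = a.0 | 0 | (((a.0)\{a} + b.0 | 0\{b}) | (a.(0 + 0))\{a}) :: ··a··> s12, ··b··> s10
  s8 = b.0 | (((a.0)\{a} + b.0 | 0\{b}) | (a.(0 + 0))\{a}) :: ··b··> s11, ··b··> s13
  s9 = 0 | b.0 | (0 | 0\{b} | (a.(0 + 0))\{a}) :: ··b··> s14
  s10 = a.0 | 0 | (0 | 0\{b} | (a.(0 + 0))\{a}) :: ··a··> s14
  s11 = b.0 | (0 | 0\{b} | (a.(0 + 0))\{a}) :: ··b··> s15
  s12 = 0 | 0 | (((a.0)\{a} + b.0 | 0\{b}) | (a.(0 + 0))\{a}) :: ··b··> s14
  s13 = 0 | (((a.0)\{a} + b.0 | 0\{b}) | (a.(0 + 0))\{a}) :: ··b··> s15
  s14 = 0 | 0 | (0 | 0\{b} | (a.(0 + 0))\{a}) :: stopped
  s15 = 0 | (0 | 0\{b} | (a.(0 + 0))\{a}) :: stopped
Q's transition system — 16 states:
  t0 = (b.b.b.0 + b.(a.0 | b.0)) | (((a.0)\{a} + a.0 | 0\{b}) | (a.(0 + 0))\{a}) :: ··a··> t1, ··b··> t2, ··b··> t3
  t1 = (b.b.b.0 + b.(a.0 | b.0)) | (0 | 0\{b} | (a.(0 + 0))\{a}) :: ··b··> t4, ··b··> t5
  t2 = a.0 | b.0 | (((a.0)\{a} + a.0 | 0\{b}) | (a.(0 + 0))\{a}) :: ··a··> t4, ··a··> t6, ··b··> t7
  t3 = b.b.0 | (((a.0)\{a} + a.0 | 0\{b}) | (a.(0 + 0))\{a}) :: ··a··> t5, ··b··> t8
  t4 = a.0 | b.0 | (0 | 0\{b} | (a.(0 + 0))\{a}) :: ··a··> t9, ··b··> t10
  t5 = b.b.0 | (0 | 0\{b} | (a.(0 + 0))\{a}) :: ··b··> t11
  t6 = 0 | b.0 | (((a.0)\{a} + a.0 | 0\{b}) | (a.(0 + 0))\{a}) :: ··a··> t9, ··b··> t12
  t7 = a.0 | 0 | (((a.0)\{a} + a.0 | 0\{b}) | (a.(0 + 0))\{a}) :: ··a··> t10, ··a··> t12
  t8 = b.0 | (((a.0)\{a} + a.0 | 0\{b}) | (a.(0 + 0))\{a}) :: ··a··> t11, ··b··> t13
  t9 = 0 | b.0 | (0 | 0\{b} | (a.(0 + 0))\{a}) :: ··b··> t14
  t10 = a.0 | 0 | (0 | 0\{b} | (a.(0 + 0))\{a}) :: ··a··> t14
  t11 = b.0 | (0 | 0\{b} | (a.(0 + 0))\{a}) :: ··b··> t15
  t12 = 0 | 0 | (((a.0)\{a} + a.0 | 0\{b}) | (a.(0 + 0))\{a}) :: ··a··> t14
  t13 = 0 | (((a.0)\{a} + a.0 | 0\{b}) | (a.(0 + 0))\{a}) :: ··a··> t15
  t14 = 0 | 0 | (0 | 0\{b} | (a.(0 + 0))\{a}) :: stopped
  t15 = 0 | (0 | 0\{b} | (a.(0 + 0))\{a}) :: stopped
Partition-refinement fixed point:
  B0 = {s0}
  B1 = {s2, t3}
  B2 = {s5, s6, s8, t5}
  B3 = {s11, s12, s13, s9, t11, t9}
  B4 = {s14, s15, t14, t15}
  B5 = {s4, s7, t4, t6, t8}
  B6 = {s10, t10, t12, t13}
  B7 = {s3}
  B8 = {s1, t1}
  B9 = {t0}
  B10 = {t2}
  B11 = {t7}
s0 ∈ B0, t0 ∈ B9 → different blocks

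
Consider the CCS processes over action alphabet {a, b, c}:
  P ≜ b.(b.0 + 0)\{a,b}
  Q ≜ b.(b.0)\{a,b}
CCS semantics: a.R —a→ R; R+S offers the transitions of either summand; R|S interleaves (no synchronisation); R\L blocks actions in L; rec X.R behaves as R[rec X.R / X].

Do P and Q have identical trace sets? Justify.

trace-equivalent

P's transition system — 2 states:
  s0 = b.(b.0 + 0)\{a,b} has moves =b=> s1
  s1 = (b.0 + 0)\{a,b} has moves deadlocked
Q's transition system — 2 states:
  t0 = b.(b.0)\{a,b} has moves =b=> t1
  t1 = (b.0)\{a,b} has moves deadlocked
Coarsest stable partition (strong bisimilarity classes):
  B0 = {s0, t0}
  B1 = {s1, t1}
s0 ∈ B0, t0 ∈ B0 → same block
Bisimilar ⇒ trace-equivalent.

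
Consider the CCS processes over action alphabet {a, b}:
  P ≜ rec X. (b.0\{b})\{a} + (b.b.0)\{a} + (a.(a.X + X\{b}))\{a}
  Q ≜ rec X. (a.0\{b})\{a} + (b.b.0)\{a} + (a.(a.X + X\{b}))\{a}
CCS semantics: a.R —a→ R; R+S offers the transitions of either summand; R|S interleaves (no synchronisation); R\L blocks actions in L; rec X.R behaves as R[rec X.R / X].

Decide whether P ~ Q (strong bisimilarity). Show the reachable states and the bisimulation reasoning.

NO

Reachable graph of P (4 states):
  s0 = rec X. (b.0\{b})\{a} + (b.b.0)\{a} + (a.(a.X + X\{b}))\{a} → =b=> s1, =b=> s2
  s1 = (b.0)\{a} → =b=> s3
  s2 = 0\{b}\{a} → ·
  s3 = 0\{a} → ·
Reachable graph of Q (3 states):
  t0 = rec X. (a.0\{b})\{a} + (b.b.0)\{a} + (a.(a.X + X\{b}))\{a} → =b=> t1
  t1 = (b.0)\{a} → =b=> t2
  t2 = 0\{a} → ·
Bisimilarity quotient blocks:
  B0 = {s0}
  B1 = {s2, s3, t2}
  B2 = {s1, t1}
  B3 = {t0}
s0 ∈ B0, t0 ∈ B3 → different blocks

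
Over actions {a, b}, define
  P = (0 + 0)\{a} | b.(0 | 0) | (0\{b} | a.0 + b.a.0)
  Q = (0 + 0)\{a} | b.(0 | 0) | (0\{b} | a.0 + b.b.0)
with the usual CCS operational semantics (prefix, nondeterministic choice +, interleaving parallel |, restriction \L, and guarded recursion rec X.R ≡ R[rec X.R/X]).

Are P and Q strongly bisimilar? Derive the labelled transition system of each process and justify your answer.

NO

LTS(P): 8 reachable states
  m0 = (0 + 0)\{a} | b.(0 | 0) | (0\{b} | a.0 + b.a.0) :: --a--▸ m1, --b--▸ m2, --b--▸ m3
  m1 = (0 + 0)\{a} | b.(0 | 0) | (0\{b} | 0) :: --b--▸ m4
  m2 = (0 + 0)\{a} | (0 | 0) | (0\{b} | a.0 + b.a.0) :: --a--▸ m4, --b--▸ m5
  m3 = (0 + 0)\{a} | b.(0 | 0) | a.0 :: --a--▸ m6, --b--▸ m5
  m4 = (0 + 0)\{a} | (0 | 0) | (0\{b} | 0) :: (no moves)
  m5 = (0 + 0)\{a} | (0 | 0) | a.0 :: --a--▸ m7
  m6 = (0 + 0)\{a} | b.(0 | 0) | 0 :: --b--▸ m7
  m7 = (0 + 0)\{a} | (0 | 0) | 0 :: (no moves)
LTS(Q): 8 reachable states
  n0 = (0 + 0)\{a} | b.(0 | 0) | (0\{b} | a.0 + b.b.0) :: --a--▸ n1, --b--▸ n2, --b--▸ n3
  n1 = (0 + 0)\{a} | b.(0 | 0) | (0\{b} | 0) :: --b--▸ n4
  n2 = (0 + 0)\{a} | (0 | 0) | (0\{b} | a.0 + b.b.0) :: --a--▸ n4, --b--▸ n5
  n3 = (0 + 0)\{a} | b.(0 | 0) | b.0 :: --b--▸ n5, --b--▸ n6
  n4 = (0 + 0)\{a} | (0 | 0) | (0\{b} | 0) :: (no moves)
  n5 = (0 + 0)\{a} | (0 | 0) | b.0 :: --b--▸ n7
  n6 = (0 + 0)\{a} | b.(0 | 0) | 0 :: --b--▸ n7
  n7 = (0 + 0)\{a} | (0 | 0) | 0 :: (no moves)
Partition-refinement fixed point:
  B0 = {m0}
  B1 = {m3}
  B2 = {m1, m6, n1, n5, n6}
  B3 = {m4, m7, n4, n7}
  B4 = {m5}
  B5 = {m2}
  B6 = {n0}
  B7 = {n3}
  B8 = {n2}
m0 ∈ B0, n0 ∈ B6 → different blocks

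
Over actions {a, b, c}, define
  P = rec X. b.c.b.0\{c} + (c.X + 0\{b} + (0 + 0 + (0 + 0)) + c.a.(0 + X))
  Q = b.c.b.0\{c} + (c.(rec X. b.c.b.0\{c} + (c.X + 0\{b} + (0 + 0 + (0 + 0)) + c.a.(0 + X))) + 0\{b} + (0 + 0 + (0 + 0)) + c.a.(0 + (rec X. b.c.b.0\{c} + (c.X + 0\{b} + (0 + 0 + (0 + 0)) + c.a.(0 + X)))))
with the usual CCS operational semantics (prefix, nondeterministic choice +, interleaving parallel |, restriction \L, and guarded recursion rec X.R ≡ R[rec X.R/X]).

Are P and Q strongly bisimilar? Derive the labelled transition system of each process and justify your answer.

bisimilar

Reachable graph of P (6 states):
  u0 = rec X. b.c.b.0\{c} + (c.X + 0\{b} + (0 + 0 + (0 + 0)) + c.a.(0 + X)) has moves —b→ u1, —c→ u0, —c→ u2
  u1 = c.b.0\{c} has moves —c→ u3
  u2 = a.(0 + (rec X. b.c.b.0\{c} + (c.X + 0\{b} + (0 + 0 + (0 + 0)) + c.a.(0 + X)))) has moves —a→ u4
  u3 = b.0\{c} has moves —b→ u5
  u4 = 0 + (rec X. b.c.b.0\{c} + (c.X + 0\{b} + (0 + 0 + (0 + 0)) + c.a.(0 + X))) has moves —b→ u1, —c→ u0, —c→ u2
  u5 = 0\{c} has moves stopped
Reachable graph of Q (7 states):
  v0 = b.c.b.0\{c} + (c.(rec X. b.c.b.0\{c} + (c.X + 0\{b} + (0 + 0 + (0 + 0)) + c.a.(0 + X))) + 0\{b} + (0 + 0 + (0 + 0)) + c.a.(0 + (rec X. b.c.b.0\{c} + (c.X + 0\{b} + (0 + 0 + (0 + 0)) + c.a.(0 + X))))) has moves —b→ v1, —c→ v2, —c→ v3
  v1 = c.b.0\{c} has moves —c→ v4
  v2 = a.(0 + (rec X. b.c.b.0\{c} + (c.X + 0\{b} + (0 + 0 + (0 + 0)) + c.a.(0 + X)))) has moves —a→ v5
  v3 = rec X. b.c.b.0\{c} + (c.X + 0\{b} + (0 + 0 + (0 + 0)) + c.a.(0 + X)) has moves —b→ v1, —c→ v2, —c→ v3
  v4 = b.0\{c} has moves —b→ v6
  v5 = 0 + (rec X. b.c.b.0\{c} + (c.X + 0\{b} + (0 + 0 + (0 + 0)) + c.a.(0 + X))) has moves —b→ v1, —c→ v2, —c→ v3
  v6 = 0\{c} has moves stopped
Bisimilarity quotient blocks:
  B0 = {u0, u4, v0, v3, v5}
  B1 = {u2, v2}
  B2 = {u1, v1}
  B3 = {u3, v4}
  B4 = {u5, v6}
u0 ∈ B0, v0 ∈ B0 → same block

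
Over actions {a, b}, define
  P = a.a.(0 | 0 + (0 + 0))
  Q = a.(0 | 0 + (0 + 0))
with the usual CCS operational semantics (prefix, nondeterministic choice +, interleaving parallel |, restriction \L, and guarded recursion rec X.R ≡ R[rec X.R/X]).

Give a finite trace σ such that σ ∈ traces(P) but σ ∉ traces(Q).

Reachable graph of P (3 states):
  p0 = a.a.(0 | 0 + (0 + 0)) ⊢ ··a··> p1
  p1 = a.(0 | 0 + (0 + 0)) ⊢ ··a··> p2
  p2 = 0 | 0 + (0 + 0) ⊢ (no moves)
Reachable graph of Q (2 states):
  q0 = a.(0 | 0 + (0 + 0)) ⊢ ··a··> q1
  q1 = 0 | 0 + (0 + 0) ⊢ (no moves)
Executing aa from P (initial set {p0}):
  step 1 (a): {p1}
  step 2 (a): {p2}
  — P admits the full trace.
Executing aa from Q (initial set {q0}):
  step 1 (a): {q1}
  step 2 (a): no successor for Q

aa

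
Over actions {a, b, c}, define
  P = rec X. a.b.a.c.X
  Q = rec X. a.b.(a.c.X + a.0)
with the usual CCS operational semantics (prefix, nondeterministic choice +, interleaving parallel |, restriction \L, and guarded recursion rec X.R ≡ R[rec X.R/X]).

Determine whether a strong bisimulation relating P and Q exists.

NO

LTS(P): 4 reachable states
  s0 = rec X. a.b.a.c.X | -a-> s1
  s1 = b.a.c.(rec X. a.b.a.c.X) | -b-> s2
  s2 = a.c.(rec X. a.b.a.c.X) | -a-> s3
  s3 = c.(rec X. a.b.a.c.X) | -c-> s0
LTS(Q): 5 reachable states
  t0 = rec X. a.b.(a.c.X + a.0) | -a-> t1
  t1 = b.(a.c.(rec X. a.b.(a.c.X + a.0)) + a.0) | -b-> t2
  t2 = a.c.(rec X. a.b.(a.c.X + a.0)) + a.0 | -a-> t3, -a-> t4
  t3 = 0 | ∅
  t4 = c.(rec X. a.b.(a.c.X + a.0)) | -c-> t0
Coarsest stable partition (strong bisimilarity classes):
  B0 = {s0}
  B1 = {s1}
  B2 = {s2}
  B3 = {s3}
  B4 = {t0}
  B5 = {t1}
  B6 = {t2}
  B7 = {t3}
  B8 = {t4}
s0 ∈ B0, t0 ∈ B4 → different blocks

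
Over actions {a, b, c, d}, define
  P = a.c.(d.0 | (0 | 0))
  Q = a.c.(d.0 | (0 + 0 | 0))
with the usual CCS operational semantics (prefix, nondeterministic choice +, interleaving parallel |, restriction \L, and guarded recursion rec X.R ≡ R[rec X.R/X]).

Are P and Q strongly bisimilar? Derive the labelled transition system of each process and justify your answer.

YES

P's transition system — 4 states:
  p0 = a.c.(d.0 | (0 | 0)) ⊢ --a--▸ p1
  p1 = c.(d.0 | (0 | 0)) ⊢ --c--▸ p2
  p2 = d.0 | (0 | 0) ⊢ --d--▸ p3
  p3 = 0 | (0 | 0) ⊢ ·
Q's transition system — 4 states:
  q0 = a.c.(d.0 | (0 + 0 | 0)) ⊢ --a--▸ q1
  q1 = c.(d.0 | (0 + 0 | 0)) ⊢ --c--▸ q2
  q2 = d.0 | (0 + 0 | 0) ⊢ --d--▸ q3
  q3 = 0 | (0 + 0 | 0) ⊢ ·
Coarsest stable partition (strong bisimilarity classes):
  B0 = {p0, q0}
  B1 = {p1, q1}
  B2 = {p2, q2}
  B3 = {p3, q3}
p0 ∈ B0, q0 ∈ B0 → same block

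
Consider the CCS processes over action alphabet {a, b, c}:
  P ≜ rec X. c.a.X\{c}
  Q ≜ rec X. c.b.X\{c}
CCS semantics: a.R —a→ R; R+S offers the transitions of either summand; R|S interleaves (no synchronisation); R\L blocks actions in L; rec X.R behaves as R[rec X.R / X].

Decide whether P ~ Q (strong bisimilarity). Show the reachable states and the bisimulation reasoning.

LTS(P): 3 reachable states
  m0 = rec X. c.a.X\{c} → =c=> m1
  m1 = a.(rec X. c.a.X\{c})\{c} → =a=> m2
  m2 = (rec X. c.a.X\{c})\{c} → ∅
LTS(Q): 3 reachable states
  n0 = rec X. c.b.X\{c} → =c=> n1
  n1 = b.(rec X. c.b.X\{c})\{c} → =b=> n2
  n2 = (rec X. c.b.X\{c})\{c} → ∅
Coarsest stable partition (strong bisimilarity classes):
  B0 = {m0}
  B1 = {m1}
  B2 = {m2, n2}
  B3 = {n0}
  B4 = {n1}
m0 ∈ B0, n0 ∈ B3 → different blocks

not bisimilar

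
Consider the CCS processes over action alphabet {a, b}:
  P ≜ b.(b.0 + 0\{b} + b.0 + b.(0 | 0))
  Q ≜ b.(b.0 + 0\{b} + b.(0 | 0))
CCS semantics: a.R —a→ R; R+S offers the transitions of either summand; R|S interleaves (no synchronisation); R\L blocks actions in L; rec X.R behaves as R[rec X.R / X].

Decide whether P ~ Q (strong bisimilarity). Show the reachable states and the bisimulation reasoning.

bisimilar

P's transition system — 4 states:
  p0 = b.(b.0 + 0\{b} + b.0 + b.(0 | 0)) → --b--▸ p1
  p1 = b.0 + 0\{b} + b.0 + b.(0 | 0) → --b--▸ p2, --b--▸ p3
  p2 = 0 → stopped
  p3 = 0 | 0 → stopped
Q's transition system — 4 states:
  q0 = b.(b.0 + 0\{b} + b.(0 | 0)) → --b--▸ q1
  q1 = b.0 + 0\{b} + b.(0 | 0) → --b--▸ q2, --b--▸ q3
  q2 = 0 → stopped
  q3 = 0 | 0 → stopped
Coarsest stable partition (strong bisimilarity classes):
  B0 = {p0, q0}
  B1 = {p1, q1}
  B2 = {p2, p3, q2, q3}
p0 ∈ B0, q0 ∈ B0 → same block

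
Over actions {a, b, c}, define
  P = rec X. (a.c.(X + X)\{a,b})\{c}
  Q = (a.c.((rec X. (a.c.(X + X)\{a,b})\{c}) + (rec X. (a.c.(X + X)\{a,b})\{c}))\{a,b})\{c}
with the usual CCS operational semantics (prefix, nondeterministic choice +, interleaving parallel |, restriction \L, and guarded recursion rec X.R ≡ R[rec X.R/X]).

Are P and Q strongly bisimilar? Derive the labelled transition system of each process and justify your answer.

YES

P's transition system — 2 states:
  m0 = rec X. (a.c.(X + X)\{a,b})\{c} | -a-> m1
  m1 = (c.((rec X. (a.c.(X + X)\{a,b})\{c}) + (rec X. (a.c.(X + X)\{a,b})\{c}))\{a,b})\{c} | stopped
Q's transition system — 2 states:
  n0 = (a.c.((rec X. (a.c.(X + X)\{a,b})\{c}) + (rec X. (a.c.(X + X)\{a,b})\{c}))\{a,b})\{c} | -a-> n1
  n1 = (c.((rec X. (a.c.(X + X)\{a,b})\{c}) + (rec X. (a.c.(X + X)\{a,b})\{c}))\{a,b})\{c} | stopped
Bisimilarity quotient blocks:
  B0 = {m0, n0}
  B1 = {m1, n1}
m0 ∈ B0, n0 ∈ B0 → same block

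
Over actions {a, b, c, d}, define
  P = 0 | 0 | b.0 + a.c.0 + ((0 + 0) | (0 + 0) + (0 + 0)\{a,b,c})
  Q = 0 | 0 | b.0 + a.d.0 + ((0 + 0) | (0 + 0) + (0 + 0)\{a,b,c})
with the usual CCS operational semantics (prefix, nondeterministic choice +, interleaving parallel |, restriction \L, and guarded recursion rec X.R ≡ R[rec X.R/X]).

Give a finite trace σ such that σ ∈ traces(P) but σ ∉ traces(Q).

ac

P's transition system — 4 states:
  s0 = 0 | 0 | b.0 + a.c.0 + ((0 + 0) | (0 + 0) + (0 + 0)\{a,b,c}) ⊢ =a=> s1, =b=> s2
  s1 = c.0 ⊢ =c=> s3
  s2 = 0 | 0 | 0 ⊢ deadlocked
  s3 = 0 ⊢ deadlocked
Q's transition system — 4 states:
  t0 = 0 | 0 | b.0 + a.d.0 + ((0 + 0) | (0 + 0) + (0 + 0)\{a,b,c}) ⊢ =a=> t1, =b=> t2
  t1 = d.0 ⊢ =d=> t3
  t2 = 0 | 0 | 0 ⊢ deadlocked
  t3 = 0 ⊢ deadlocked
Run σ = ⟨ac⟩ on P: start {s0}
  step 1 (a): {s1}
  step 2 (c): {s3}
  P completes σ.
Run σ = ⟨ac⟩ on Q: start {t0}
  step 1 (a): {t1}
  step 2 (c): ∅ (Q stuck)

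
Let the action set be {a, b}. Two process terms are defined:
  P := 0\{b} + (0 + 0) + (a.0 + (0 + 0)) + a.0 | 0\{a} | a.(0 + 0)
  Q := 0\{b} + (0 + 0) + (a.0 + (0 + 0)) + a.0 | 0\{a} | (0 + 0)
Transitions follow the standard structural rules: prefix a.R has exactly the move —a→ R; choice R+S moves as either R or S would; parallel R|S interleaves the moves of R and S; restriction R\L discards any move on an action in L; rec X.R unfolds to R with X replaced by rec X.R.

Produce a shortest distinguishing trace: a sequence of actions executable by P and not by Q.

aa

LTS(P): 5 reachable states
  p0 = 0\{b} + (0 + 0) + (a.0 + (0 + 0)) + a.0 | 0\{a} | a.(0 + 0) | --a--▸ p1, --a--▸ p2, --a--▸ p3
  p1 = 0 | ∅
  p2 = 0 | 0\{a} | a.(0 + 0) | --a--▸ p4
  p3 = a.0 | 0\{a} | (0 + 0) | --a--▸ p4
  p4 = 0 | 0\{a} | (0 + 0) | ∅
LTS(Q): 3 reachable states
  q0 = 0\{b} + (0 + 0) + (a.0 + (0 + 0)) + a.0 | 0\{a} | (0 + 0) | --a--▸ q1, --a--▸ q2
  q1 = 0 | ∅
  q2 = 0 | 0\{a} | (0 + 0) | ∅
Trace ⟨aa⟩ through P, begin at {p0}:
  [1] a ⇒ {p1, p2, p3}
  [2] a ⇒ {p4}
  ✓ P
Trace ⟨aa⟩ through Q, begin at {q0}:
  [1] a ⇒ {q1, q2}
  [2] a ⇒ ∅ (Q stuck)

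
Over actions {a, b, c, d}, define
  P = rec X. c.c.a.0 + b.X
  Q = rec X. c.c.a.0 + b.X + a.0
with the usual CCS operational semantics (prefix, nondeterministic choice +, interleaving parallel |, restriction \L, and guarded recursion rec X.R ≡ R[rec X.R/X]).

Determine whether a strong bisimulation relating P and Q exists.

NO

LTS(P): 4 reachable states
  s0 = rec X. c.c.a.0 + b.X ⊢ —b→ s0, —c→ s1
  s1 = c.a.0 ⊢ —c→ s2
  s2 = a.0 ⊢ —a→ s3
  s3 = 0 ⊢ ∅
LTS(Q): 4 reachable states
  t0 = rec X. c.c.a.0 + b.X + a.0 ⊢ —a→ t1, —b→ t0, —c→ t2
  t1 = 0 ⊢ ∅
  t2 = c.a.0 ⊢ —c→ t3
  t3 = a.0 ⊢ —a→ t1
Coarsest stable partition (strong bisimilarity classes):
  B0 = {s0}
  B1 = {s1, t2}
  B2 = {s2, t3}
  B3 = {s3, t1}
  B4 = {t0}
s0 ∈ B0, t0 ∈ B4 → different blocks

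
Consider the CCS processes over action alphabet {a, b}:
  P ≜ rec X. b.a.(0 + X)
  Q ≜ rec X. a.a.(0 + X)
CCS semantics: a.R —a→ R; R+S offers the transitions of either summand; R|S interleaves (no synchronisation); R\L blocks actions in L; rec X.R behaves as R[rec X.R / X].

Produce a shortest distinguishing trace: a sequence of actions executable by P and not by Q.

b

P's transition system — 3 states:
  m0 = rec X. b.a.(0 + X) ⊢ =b=> m1
  m1 = a.(0 + (rec X. b.a.(0 + X))) ⊢ =a=> m2
  m2 = 0 + (rec X. b.a.(0 + X)) ⊢ =b=> m1
Q's transition system — 3 states:
  n0 = rec X. a.a.(0 + X) ⊢ =a=> n1
  n1 = a.(0 + (rec X. a.a.(0 + X))) ⊢ =a=> n2
  n2 = 0 + (rec X. a.a.(0 + X)) ⊢ =a=> n1
Run σ = ⟨b⟩ on P: start {m0}
  [1] b ⇒ {m1}
  ✓ P
Run σ = ⟨b⟩ on Q: start {n0}
  [1] b ⇒ ∅ (Q stuck)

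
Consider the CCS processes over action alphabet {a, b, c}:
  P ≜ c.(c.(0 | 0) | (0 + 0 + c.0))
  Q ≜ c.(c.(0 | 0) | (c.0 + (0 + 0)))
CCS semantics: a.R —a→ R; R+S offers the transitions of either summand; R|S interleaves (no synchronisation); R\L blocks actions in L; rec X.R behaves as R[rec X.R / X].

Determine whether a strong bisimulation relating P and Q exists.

YES

P's transition system — 5 states:
  m0 = c.(c.(0 | 0) | (0 + 0 + c.0)) has moves -c-> m1
  m1 = c.(0 | 0) | (0 + 0 + c.0) has moves -c-> m2, -c-> m3
  m2 = 0 | 0 | (0 + 0 + c.0) has moves -c-> m4
  m3 = c.(0 | 0) | 0 has moves -c-> m4
  m4 = 0 | 0 | 0 has moves ·
Q's transition system — 5 states:
  n0 = c.(c.(0 | 0) | (c.0 + (0 + 0))) has moves -c-> n1
  n1 = c.(0 | 0) | (c.0 + (0 + 0)) has moves -c-> n2, -c-> n3
  n2 = 0 | 0 | (c.0 + (0 + 0)) has moves -c-> n4
  n3 = c.(0 | 0) | 0 has moves -c-> n4
  n4 = 0 | 0 | 0 has moves ·
Bisimilarity quotient blocks:
  B0 = {m0, n0}
  B1 = {m1, n1}
  B2 = {m2, m3, n2, n3}
  B3 = {m4, n4}
m0 ∈ B0, n0 ∈ B0 → same block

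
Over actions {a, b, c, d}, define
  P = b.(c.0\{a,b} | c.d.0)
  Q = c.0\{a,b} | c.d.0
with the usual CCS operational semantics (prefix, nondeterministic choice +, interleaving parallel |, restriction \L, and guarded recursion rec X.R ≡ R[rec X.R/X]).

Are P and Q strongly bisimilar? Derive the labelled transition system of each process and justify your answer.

P ≁ Q

Reachable graph of P (7 states):
  s0 = b.(c.0\{a,b} | c.d.0) → --b--▸ s1
  s1 = c.0\{a,b} | c.d.0 → --c--▸ s2, --c--▸ s3
  s2 = 0\{a,b} | c.d.0 → --c--▸ s4
  s3 = c.0\{a,b} | d.0 → --c--▸ s4, --d--▸ s5
  s4 = 0\{a,b} | d.0 → --d--▸ s6
  s5 = c.0\{a,b} | 0 → --c--▸ s6
  s6 = 0\{a,b} | 0 → ∅
Reachable graph of Q (6 states):
  t0 = c.0\{a,b} | c.d.0 → --c--▸ t1, --c--▸ t2
  t1 = 0\{a,b} | c.d.0 → --c--▸ t3
  t2 = c.0\{a,b} | d.0 → --c--▸ t3, --d--▸ t4
  t3 = 0\{a,b} | d.0 → --d--▸ t5
  t4 = c.0\{a,b} | 0 → --c--▸ t5
  t5 = 0\{a,b} | 0 → ∅
Partition-refinement fixed point:
  B0 = {s0}
  B1 = {s1, t0}
  B2 = {s2, t1}
  B3 = {s4, t3}
  B4 = {s6, t5}
  B5 = {s3, t2}
  B6 = {s5, t4}
s0 ∈ B0, t0 ∈ B1 → different blocks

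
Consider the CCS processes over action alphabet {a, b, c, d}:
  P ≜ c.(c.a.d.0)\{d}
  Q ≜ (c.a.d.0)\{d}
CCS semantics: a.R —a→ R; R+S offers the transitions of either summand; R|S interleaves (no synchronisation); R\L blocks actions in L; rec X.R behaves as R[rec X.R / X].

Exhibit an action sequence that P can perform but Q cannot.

cc

LTS(P): 4 reachable states
  u0 = c.(c.a.d.0)\{d} → =c=> u1
  u1 = (c.a.d.0)\{d} → =c=> u2
  u2 = (a.d.0)\{d} → =a=> u3
  u3 = (d.0)\{d} → stopped
LTS(Q): 3 reachable states
  v0 = (c.a.d.0)\{d} → =c=> v1
  v1 = (a.d.0)\{d} → =a=> v2
  v2 = (d.0)\{d} → stopped
Trace ⟨cc⟩ through P, begin at {u0}:
  [1] c ⇒ {u1}
  [2] c ⇒ {u2}
  P completes σ.
Trace ⟨cc⟩ through Q, begin at {v0}:
  [1] c ⇒ {v1}
  [2] c ⇒ no successor for Q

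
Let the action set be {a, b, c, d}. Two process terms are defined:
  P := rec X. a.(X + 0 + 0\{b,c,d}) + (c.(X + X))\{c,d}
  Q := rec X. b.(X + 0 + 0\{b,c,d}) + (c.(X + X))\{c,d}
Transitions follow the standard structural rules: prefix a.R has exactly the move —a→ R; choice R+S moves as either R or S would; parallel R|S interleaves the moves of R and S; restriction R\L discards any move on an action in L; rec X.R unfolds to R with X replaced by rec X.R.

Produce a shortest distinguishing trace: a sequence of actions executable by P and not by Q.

Reachable graph of P (2 states):
  s0 = rec X. a.(X + 0 + 0\{b,c,d}) + (c.(X + X))\{c,d} has moves -a-> s1
  s1 = (rec X. a.(X + 0 + 0\{b,c,d}) + (c.(X + X))\{c,d}) + 0 + 0\{b,c,d} has moves -a-> s1
Reachable graph of Q (2 states):
  t0 = rec X. b.(X + 0 + 0\{b,c,d}) + (c.(X + X))\{c,d} has moves -b-> t1
  t1 = (rec X. b.(X + 0 + 0\{b,c,d}) + (c.(X + X))\{c,d}) + 0 + 0\{b,c,d} has moves -b-> t1
Trace ⟨a⟩ through P, begin at {s0}:
  after a @ step 1: {s1}
  ✓ P
Trace ⟨a⟩ through Q, begin at {t0}:
  after a @ step 1: ∅  — Q cannot continue

a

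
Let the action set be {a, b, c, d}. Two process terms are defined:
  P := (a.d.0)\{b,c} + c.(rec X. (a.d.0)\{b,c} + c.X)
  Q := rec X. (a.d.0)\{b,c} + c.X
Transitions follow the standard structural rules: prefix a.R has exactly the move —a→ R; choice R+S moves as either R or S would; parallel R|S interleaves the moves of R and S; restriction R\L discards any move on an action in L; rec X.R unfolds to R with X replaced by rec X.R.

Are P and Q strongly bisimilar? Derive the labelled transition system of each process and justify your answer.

Reachable graph of P (4 states):
  p0 = (a.d.0)\{b,c} + c.(rec X. (a.d.0)\{b,c} + c.X) → -a-> p1, -c-> p2
  p1 = (d.0)\{b,c} → -d-> p3
  p2 = rec X. (a.d.0)\{b,c} + c.X → -a-> p1, -c-> p2
  p3 = 0\{b,c} → deadlocked
Reachable graph of Q (3 states):
  q0 = rec X. (a.d.0)\{b,c} + c.X → -a-> q1, -c-> q0
  q1 = (d.0)\{b,c} → -d-> q2
  q2 = 0\{b,c} → deadlocked
Coarsest stable partition (strong bisimilarity classes):
  B0 = {p0, p2, q0}
  B1 = {p1, q1}
  B2 = {p3, q2}
p0 ∈ B0, q0 ∈ B0 → same block

bisimilar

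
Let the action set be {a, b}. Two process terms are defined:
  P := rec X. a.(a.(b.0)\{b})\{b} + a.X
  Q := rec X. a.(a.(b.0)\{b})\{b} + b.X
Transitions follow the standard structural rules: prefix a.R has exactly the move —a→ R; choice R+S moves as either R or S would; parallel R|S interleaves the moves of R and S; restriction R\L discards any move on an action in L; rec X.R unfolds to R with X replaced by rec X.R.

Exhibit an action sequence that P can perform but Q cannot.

LTS(P): 3 reachable states
  u0 = rec X. a.(a.(b.0)\{b})\{b} + a.X has moves —a→ u0, —a→ u1
  u1 = (a.(b.0)\{b})\{b} has moves —a→ u2
  u2 = (b.0)\{b}\{b} has moves stopped
LTS(Q): 3 reachable states
  v0 = rec X. a.(a.(b.0)\{b})\{b} + b.X has moves —a→ v1, —b→ v0
  v1 = (a.(b.0)\{b})\{b} has moves —a→ v2
  v2 = (b.0)\{b}\{b} has moves stopped
Run σ = ⟨aaa⟩ on P: start {u0}
  step 1 (a): {u0, u1}
  step 2 (a): {u0, u1, u2}
  step 3 (a): {u0, u1, u2}
  ✓ P
Run σ = ⟨aaa⟩ on Q: start {v0}
  step 1 (a): {v1}
  step 2 (a): {v2}
  step 3 (a): no successor for Q

aaa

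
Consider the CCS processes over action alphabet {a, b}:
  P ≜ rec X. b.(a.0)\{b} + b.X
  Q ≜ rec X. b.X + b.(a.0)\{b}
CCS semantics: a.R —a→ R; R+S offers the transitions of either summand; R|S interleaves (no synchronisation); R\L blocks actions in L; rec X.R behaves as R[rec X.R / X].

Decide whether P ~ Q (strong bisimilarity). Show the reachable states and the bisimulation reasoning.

LTS(P): 3 reachable states
  p0 = rec X. b.(a.0)\{b} + b.X → --b--▸ p0, --b--▸ p1
  p1 = (a.0)\{b} → --a--▸ p2
  p2 = 0\{b} → deadlocked
LTS(Q): 3 reachable states
  q0 = rec X. b.X + b.(a.0)\{b} → --b--▸ q0, --b--▸ q1
  q1 = (a.0)\{b} → --a--▸ q2
  q2 = 0\{b} → deadlocked
Partition-refinement fixed point:
  B0 = {p0, q0}
  B1 = {p1, q1}
  B2 = {p2, q2}
p0 ∈ B0, q0 ∈ B0 → same block

YES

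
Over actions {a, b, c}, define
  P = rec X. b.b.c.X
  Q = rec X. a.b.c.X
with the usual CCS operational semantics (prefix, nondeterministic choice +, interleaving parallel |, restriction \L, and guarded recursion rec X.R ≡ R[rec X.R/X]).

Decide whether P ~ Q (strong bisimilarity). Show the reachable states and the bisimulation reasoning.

Reachable graph of P (3 states):
  u0 = rec X. b.b.c.X → --b--▸ u1
  u1 = b.c.(rec X. b.b.c.X) → --b--▸ u2
  u2 = c.(rec X. b.b.c.X) → --c--▸ u0
Reachable graph of Q (3 states):
  v0 = rec X. a.b.c.X → --a--▸ v1
  v1 = b.c.(rec X. a.b.c.X) → --b--▸ v2
  v2 = c.(rec X. a.b.c.X) → --c--▸ v0
Coarsest stable partition (strong bisimilarity classes):
  B0 = {u0}
  B1 = {u1}
  B2 = {u2}
  B3 = {v0}
  B4 = {v1}
  B5 = {v2}
u0 ∈ B0, v0 ∈ B3 → different blocks

not bisimilar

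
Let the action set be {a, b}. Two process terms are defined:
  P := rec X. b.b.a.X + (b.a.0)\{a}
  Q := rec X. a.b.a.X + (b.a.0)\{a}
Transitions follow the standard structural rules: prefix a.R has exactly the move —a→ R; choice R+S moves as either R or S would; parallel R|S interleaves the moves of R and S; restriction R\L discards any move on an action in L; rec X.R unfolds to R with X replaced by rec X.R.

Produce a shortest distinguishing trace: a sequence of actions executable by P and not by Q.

P's transition system — 4 states:
  u0 = rec X. b.b.a.X + (b.a.0)\{a} ⊢ --b--▸ u1, --b--▸ u2
  u1 = (a.0)\{a} ⊢ deadlocked
  u2 = b.a.(rec X. b.b.a.X + (b.a.0)\{a}) ⊢ --b--▸ u3
  u3 = a.(rec X. b.b.a.X + (b.a.0)\{a}) ⊢ --a--▸ u0
Q's transition system — 4 states:
  v0 = rec X. a.b.a.X + (b.a.0)\{a} ⊢ --a--▸ v1, --b--▸ v2
  v1 = b.a.(rec X. a.b.a.X + (b.a.0)\{a}) ⊢ --b--▸ v3
  v2 = (a.0)\{a} ⊢ deadlocked
  v3 = a.(rec X. a.b.a.X + (b.a.0)\{a}) ⊢ --a--▸ v0
Run σ = ⟨bb⟩ on P: start {u0}
  [1] b ⇒ {u1, u2}
  [2] b ⇒ {u3}
  — P admits the full trace.
Run σ = ⟨bb⟩ on Q: start {v0}
  [1] b ⇒ {v2}
  [2] b ⇒ ∅ (Q stuck)

bb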